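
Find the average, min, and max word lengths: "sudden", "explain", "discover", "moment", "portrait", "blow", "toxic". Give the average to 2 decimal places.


Lengths: "sudden"=6, "explain"=7, "discover"=8, "moment"=6, "portrait"=8, "blow"=4, "toxic"=5
Sum = 44, Count = 7
Average = 44/7 = 6.29
= avg=6.29, min=4, max=8


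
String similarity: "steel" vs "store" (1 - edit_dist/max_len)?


Word 1: "steel" (length 5)
Word 2: "store" (length 5)
One optimal edit sequence:
  1. keep 's'
  2. keep 't'
  3. substitute 'e' -> 'o'  (+1)
  4. substitute 'e' -> 'r'  (+1)
  5. substitute 'l' -> 'e'  (+1)
Edit distance = 3
Max length = max(5, 5) = 5
Similarity = 1 - 3/5
= 0.4000


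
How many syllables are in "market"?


Word: "market"
Syllable breakdown: mar | ket
Counting: 2 parts
= 2 syllables


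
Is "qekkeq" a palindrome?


Word: "qekkeq"
Reversed: "qekkeq"
Forward == Backward? qekkeq == qekkeq
Palindrome = Yes


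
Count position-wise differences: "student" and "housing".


Comparing character by character (same length = 7):
  Pos 0: 's' vs 'h' !=
  Pos 1: 't' vs 'o' !=
  Pos 2: 'u' vs 'u' =
  Pos 3: 'd' vs 's' !=
  Pos 4: 'e' vs 'i' !=
  Pos 5: 'n' vs 'n' =
  Pos 6: 't' vs 'g' !=
Hamming distance = 5


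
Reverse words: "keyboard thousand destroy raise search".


Original: "keyboard thousand destroy raise search"
Words (1..n): keyboard | thousand | destroy | raise | search
Reversed (n..1): search | raise | destroy | thousand | keyboard
Result = "search raise destroy thousand keyboard"


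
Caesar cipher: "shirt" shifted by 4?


Word: "shirt"
Shift: 4
Each letter → (letter + shift) mod 26:
  's' (18) + 4 = 22 → 'w'
  'h' (7) + 4 = 11 → 'l'
  'i' (8) + 4 = 12 → 'm'
  'r' (17) + 4 = 21 → 'v'
  't' (19) + 4 = 23 → 'x'
Result = "wlmvx"


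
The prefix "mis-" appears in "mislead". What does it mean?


Prefix: mis-
As in: mislead -> mis- + lead
Meaning = wrongly


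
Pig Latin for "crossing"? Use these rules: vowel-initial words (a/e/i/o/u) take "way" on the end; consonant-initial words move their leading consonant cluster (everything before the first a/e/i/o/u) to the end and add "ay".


Word: "crossing"
Starts with consonant(s) → move to end, add 'ay'
Consonant cluster: "cr"
Pig Latin = "ossingcray"


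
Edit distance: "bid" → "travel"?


Word 1: "bid" (length 3)
Word 2: "travel" (length 6)
One optimal edit sequence (insert/delete/substitute each cost 1):
  1. insert 't'  (+1)
  2. insert 'r'  (+1)
  3. insert 'a'  (+1)
  4. substitute 'b' -> 'v'  (+1)
  5. substitute 'i' -> 'e'  (+1)
  6. substitute 'd' -> 'l'  (+1)
Total edit operations: 6
Edit distance = 6


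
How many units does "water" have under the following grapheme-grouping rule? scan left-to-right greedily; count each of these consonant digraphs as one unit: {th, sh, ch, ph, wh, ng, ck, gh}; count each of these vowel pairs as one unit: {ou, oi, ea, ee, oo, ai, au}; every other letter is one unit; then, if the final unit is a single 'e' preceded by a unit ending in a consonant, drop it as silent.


Word: "water" (5 letters)
Left-to-right scan:
  1. 'w' (letter)
  2. 'a' (letter)
  3. 't' (letter)
  4. 'e' (letter)
  5. 'r' (letter)
Units from scan: 5
Sound units = 5 units


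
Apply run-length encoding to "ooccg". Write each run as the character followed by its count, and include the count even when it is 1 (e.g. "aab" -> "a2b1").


String: "ooccg"
Scanning for consecutive runs:
  'o' x 2
  'c' x 2
  'g' x 1
RLE = "o2c2g1"


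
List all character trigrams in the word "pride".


Word: "pride" (length 5)
Number of trigrams = 5 - 3 + 1 = 3
  Position 0: "pri"
  Position 1: "rid"
  Position 2: "ide"
Trigrams = "pri", "rid", "ide"


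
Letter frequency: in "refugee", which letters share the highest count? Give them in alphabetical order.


Word: "refugee"
Letter counts:
  'e': 3
  'f': 1
  'g': 1
  'r': 1
  'u': 1
Maximum count = 3
Most frequent = 'e' (3 times each)


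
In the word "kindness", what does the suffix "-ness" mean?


Suffix: -ness
As in: kindness -> kind + -ness
Meaning = state of being


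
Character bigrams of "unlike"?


Word: "unlike" (length 6)
Number of bigrams = 6 - 2 + 1 = 5
  Position 0: "un"
  Position 1: "nl"
  Position 2: "li"
  Position 3: "ik"
  Position 4: "ke"
Bigrams = "un", "nl", "li", "ik", "ke"


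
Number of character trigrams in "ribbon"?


Word: "ribbon" (length 6)
Number of 3-grams = length - 3 + 1 = 6 - 3 + 1
= 4


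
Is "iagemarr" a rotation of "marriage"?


Word: "marriage", Candidate: "iagemarr"
Method: check if candidate is substring of word+word
"marriagemarriage" contains "iagemarr"? Yes
Is rotation = Yes


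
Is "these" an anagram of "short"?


Word 1: "short" → sorted: horst
Word 2: "these" → sorted: eehst
Same letters? horst != eehst
Anagram = No


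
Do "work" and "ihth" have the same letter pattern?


Pattern of "work": [0, 1, 2, 3]
Pattern of "ihth": [0, 1, 2, 1]
Patterns do not match
Same pattern = No


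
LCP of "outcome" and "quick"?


Word 1: "outcome"
Word 2: "quick"
Comparing from start:
  Pos 0: 'o' != 'q' (stop)
LCP = "" (length 0)


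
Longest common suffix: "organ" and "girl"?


Word 1: "organ"
Word 2: "girl"
Comparing from end:
  Pos -1: 'n' != 'l' (stop)
LCS = "" (length 0)


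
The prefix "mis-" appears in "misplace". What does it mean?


Prefix: mis-
Example: misplace = mis- + place
Meaning = wrongly


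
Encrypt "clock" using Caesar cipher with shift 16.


Word: "clock"
Shift: 16
Each letter → (letter + shift) mod 26:
  'c' (2) + 16 = 18 → 's'
  'l' (11) + 16 = 1 → 'b'
  'o' (14) + 16 = 4 → 'e'
  'c' (2) + 16 = 18 → 's'
  'k' (10) + 16 = 0 → 'a'
Result = "sbesa"


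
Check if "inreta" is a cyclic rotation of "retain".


Word: "retain", Candidate: "inreta"
Method: check if candidate is substring of word+word
"retainretain" contains "inreta"? Yes
Is rotation = Yes


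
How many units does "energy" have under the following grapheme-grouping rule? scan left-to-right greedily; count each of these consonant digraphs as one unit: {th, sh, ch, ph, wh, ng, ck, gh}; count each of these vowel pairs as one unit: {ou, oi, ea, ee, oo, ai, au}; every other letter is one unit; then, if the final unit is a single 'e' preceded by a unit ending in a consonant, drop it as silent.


Word: "energy" (6 letters)
Left-to-right scan:
  1. 'e' (letter)
  2. 'n' (letter)
  3. 'e' (letter)
  4. 'r' (letter)
  5. 'g' (letter)
  6. 'y' (letter)
Units from scan: 6
Sound units = 6 units


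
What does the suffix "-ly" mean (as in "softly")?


Suffix: -ly
Example: softly = soft + -ly
Meaning = in a manner


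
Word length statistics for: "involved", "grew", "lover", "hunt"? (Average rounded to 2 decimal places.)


Lengths: "involved"=8, "grew"=4, "lover"=5, "hunt"=4
Sum = 21, Count = 4
Average = 21/4 = 5.25
= avg=5.25, min=4, max=8


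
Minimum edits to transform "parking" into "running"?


Word 1: "parking" (length 7)
Word 2: "running" (length 7)
One optimal edit sequence (insert/delete/substitute each cost 1):
  1. substitute 'p' -> 'r'  (+1)
  2. substitute 'a' -> 'u'  (+1)
  3. substitute 'r' -> 'n'  (+1)
  4. substitute 'k' -> 'n'  (+1)
  5. keep 'i'
  6. keep 'n'
  7. keep 'g'
Total edit operations: 4
Edit distance = 4


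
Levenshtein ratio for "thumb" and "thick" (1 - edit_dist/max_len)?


Word 1: "thumb" (length 5)
Word 2: "thick" (length 5)
One optimal edit sequence:
  1. keep 't'
  2. keep 'h'
  3. substitute 'u' -> 'i'  (+1)
  4. substitute 'm' -> 'c'  (+1)
  5. substitute 'b' -> 'k'  (+1)
Edit distance = 3
Max length = max(5, 5) = 5
Similarity = 1 - 3/5
= 0.4000


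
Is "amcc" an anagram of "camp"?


Word 1: "camp" → sorted: acmp
Word 2: "amcc" → sorted: accm
Same letters? acmp != accm
Anagram = No


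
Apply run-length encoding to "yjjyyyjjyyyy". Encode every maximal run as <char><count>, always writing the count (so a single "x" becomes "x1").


String: "yjjyyyjjyyyy"
Scanning for consecutive runs:
  'y' x 1
  'j' x 2
  'y' x 3
  'j' x 2
  'y' x 4
RLE = "y1j2y3j2y4"


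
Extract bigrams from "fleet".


Word: "fleet" (length 5)
Number of bigrams = 5 - 2 + 1 = 4
  Position 0: "fl"
  Position 1: "le"
  Position 2: "ee"
  Position 3: "et"
Bigrams = "fl", "le", "ee", "et"


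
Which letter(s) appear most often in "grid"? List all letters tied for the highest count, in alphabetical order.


Word: "grid"
Letter counts:
  'd': 1
  'g': 1
  'i': 1
  'r': 1
Maximum count = 1
Most frequent = 'd', 'g', 'i', 'r' (1 time each)


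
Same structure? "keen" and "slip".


Pattern of "keen": [0, 1, 1, 2]
Pattern of "slip": [0, 1, 2, 3]
Patterns do not match
Same pattern = No


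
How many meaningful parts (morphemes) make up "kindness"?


Word: "kindness"
Morphemes: kind | -ness
Each morpheme carries meaning
= 2 morphemes


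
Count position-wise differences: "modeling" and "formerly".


Comparing character by character (same length = 8):
  Pos 0: 'm' vs 'f' !=
  Pos 1: 'o' vs 'o' =
  Pos 2: 'd' vs 'r' !=
  Pos 3: 'e' vs 'm' !=
  Pos 4: 'l' vs 'e' !=
  Pos 5: 'i' vs 'r' !=
  Pos 6: 'n' vs 'l' !=
  Pos 7: 'g' vs 'y' !=
Hamming distance = 7


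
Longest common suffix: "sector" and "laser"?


Word 1: "sector"
Word 2: "laser"
Comparing from end:
  Pos -1: 'r' == 'r'
  Pos -2: 'o' != 'e' (stop)
LCS = "r" (length 1)


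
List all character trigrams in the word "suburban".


Word: "suburban" (length 8)
Number of trigrams = 8 - 3 + 1 = 6
  Position 0: "sub"
  Position 1: "ubu"
  Position 2: "bur"
  Position 3: "urb"
  Position 4: "rba"
  Position 5: "ban"
Trigrams = "sub", "ubu", "bur", "urb", "rba", "ban"


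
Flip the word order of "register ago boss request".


Original: "register ago boss request"
Words (1..n): register | ago | boss | request
Reversed (n..1): request | boss | ago | register
Result = "request boss ago register"


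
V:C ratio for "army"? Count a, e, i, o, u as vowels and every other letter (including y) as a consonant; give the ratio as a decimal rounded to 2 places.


Word: "army"
Vowels (a,e,i,o,u): 1
Consonants: 3
Ratio = 1/3
= 0.33


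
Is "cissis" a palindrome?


Word: "cissis"
Reversed: "sissic"
Forward == Backward? cissis != sissic
Palindrome = No


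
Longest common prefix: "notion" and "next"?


Word 1: "notion"
Word 2: "next"
Comparing from start:
  Pos 0: 'n' == 'n'
  Pos 1: 'o' != 'e' (stop)
LCP = "n" (length 1)


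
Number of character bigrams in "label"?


Word: "label" (length 5)
Number of 2-grams = length - 2 + 1 = 5 - 2 + 1
= 4


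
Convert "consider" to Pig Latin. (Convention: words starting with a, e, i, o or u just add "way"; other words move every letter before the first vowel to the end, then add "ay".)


Word: "consider"
Starts with consonant(s) → move to end, add 'ay'
Consonant cluster: "c"
Pig Latin = "onsidercay"


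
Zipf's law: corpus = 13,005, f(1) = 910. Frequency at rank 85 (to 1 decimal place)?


Zipf's law: f(r) = f(1) / r
f(1) = 910
f(85) = 910 / 85
= 10.7 occurrences


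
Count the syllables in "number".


Word: "number"
Syllable breakdown: num · ber
Counting: 2 parts
= 2 syllables


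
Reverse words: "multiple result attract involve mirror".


Original: "multiple result attract involve mirror"
Words (1..n): multiple | result | attract | involve | mirror
Reversed (n..1): mirror | involve | attract | result | multiple
Result = "mirror involve attract result multiple"


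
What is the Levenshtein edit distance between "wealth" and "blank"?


Word 1: "wealth" (length 6)
Word 2: "blank" (length 5)
One optimal edit sequence (insert/delete/substitute each cost 1):
  1. substitute 'w' -> 'b'  (+1)
  2. substitute 'e' -> 'l'  (+1)
  3. keep 'a'
  4. delete 'l'  (+1)
  5. substitute 't' -> 'n'  (+1)
  6. substitute 'h' -> 'k'  (+1)
Total edit operations: 5
Edit distance = 5


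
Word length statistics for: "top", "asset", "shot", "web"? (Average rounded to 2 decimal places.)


Lengths: "top"=3, "asset"=5, "shot"=4, "web"=3
Sum = 15, Count = 4
Average = 15/4 = 3.75
= avg=3.75, min=3, max=5


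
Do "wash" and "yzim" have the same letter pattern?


Pattern of "wash": [0, 1, 2, 3]
Pattern of "yzim": [0, 1, 2, 3]
Patterns match
Same pattern = Yes


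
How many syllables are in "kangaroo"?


Word: "kangaroo"
Syllable breakdown: kan · ga · roo
Counting: 3 parts
= 3 syllables


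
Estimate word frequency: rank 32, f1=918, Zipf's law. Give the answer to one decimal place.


Zipf's law: f(r) = f(1) / r
f(1) = 918
f(32) = 918 / 32
= 28.7 occurrences


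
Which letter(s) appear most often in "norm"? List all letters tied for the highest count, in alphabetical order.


Word: "norm"
Letter counts:
  'm': 1
  'n': 1
  'o': 1
  'r': 1
Maximum count = 1
Most frequent = 'm', 'n', 'o', 'r' (1 time each)


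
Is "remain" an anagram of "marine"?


Word 1: "marine" → sorted: aeimnr
Word 2: "remain" → sorted: aeimnr
Same letters? aeimnr == aeimnr
Anagram = Yes


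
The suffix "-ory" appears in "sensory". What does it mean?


Suffix: -ory
Example: sensory (sense + -ory, with a spelling change)
Meaning = relating to / place for


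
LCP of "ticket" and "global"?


Word 1: "ticket"
Word 2: "global"
Comparing from start:
  Pos 0: 't' != 'g' (stop)
LCP = "" (length 0)


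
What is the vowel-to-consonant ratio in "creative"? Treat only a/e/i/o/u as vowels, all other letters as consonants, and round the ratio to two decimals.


Word: "creative"
Vowels (a,e,i,o,u): 4
Consonants: 4
Ratio = 4/4
= 1.00


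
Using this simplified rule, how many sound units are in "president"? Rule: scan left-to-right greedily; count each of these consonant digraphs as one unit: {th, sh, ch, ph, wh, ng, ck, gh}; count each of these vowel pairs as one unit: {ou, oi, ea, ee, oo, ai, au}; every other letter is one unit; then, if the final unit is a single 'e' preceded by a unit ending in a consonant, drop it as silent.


Word: "president" (9 letters)
Left-to-right scan:
  (1) 'p' (letter)
  (2) 'r' (letter)
  (3) 'e' (letter)
  (4) 's' (letter)
  (5) 'i' (letter)
  (6) 'd' (letter)
  (7) 'e' (letter)
  (8) 'n' (letter)
  (9) 't' (letter)
Units from scan: 9
Sound units = 9 units


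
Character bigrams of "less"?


Word: "less" (length 4)
Number of bigrams = 4 - 2 + 1 = 3
  Position 0: "le"
  Position 1: "es"
  Position 2: "ss"
Bigrams = "le", "es", "ss"


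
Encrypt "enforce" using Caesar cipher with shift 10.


Word: "enforce"
Shift: 10
Each letter → (letter + shift) mod 26:
  'e' (4) + 10 = 14 → 'o'
  'n' (13) + 10 = 23 → 'x'
  'f' (5) + 10 = 15 → 'p'
  'o' (14) + 10 = 24 → 'y'
  'r' (17) + 10 = 1 → 'b'
  'c' (2) + 10 = 12 → 'm'
  'e' (4) + 10 = 14 → 'o'
Result = "oxpybmo"


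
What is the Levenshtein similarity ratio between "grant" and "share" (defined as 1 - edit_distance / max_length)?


Word 1: "grant" (length 5)
Word 2: "share" (length 5)
One optimal edit sequence:
  1. substitute 'g' -> 's'  (+1)
  2. substitute 'r' -> 'h'  (+1)
  3. keep 'a'
  4. substitute 'n' -> 'r'  (+1)
  5. substitute 't' -> 'e'  (+1)
Edit distance = 4
Max length = max(5, 5) = 5
Similarity = 1 - 4/5
= 0.2000


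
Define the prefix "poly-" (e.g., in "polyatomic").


Prefix: poly-
Example: polyatomic (poly- + atomic)
Meaning = many


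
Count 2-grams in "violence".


Word: "violence" (length 8)
Number of 2-grams = length - 2 + 1 = 8 - 2 + 1
= 7


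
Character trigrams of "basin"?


Word: "basin" (length 5)
Number of trigrams = 5 - 3 + 1 = 3
  Position 0: "bas"
  Position 1: "asi"
  Position 2: "sin"
Trigrams = "bas", "asi", "sin"


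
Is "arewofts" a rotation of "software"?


Word: "software", Candidate: "arewofts"
Method: check if candidate is substring of word+word
"softwaresoftware" contains "arewofts"? No
Is rotation = No


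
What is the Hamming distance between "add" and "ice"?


Comparing character by character (same length = 3):
  Pos 0: 'a' vs 'i' !=
  Pos 1: 'd' vs 'c' !=
  Pos 2: 'd' vs 'e' !=
Hamming distance = 3


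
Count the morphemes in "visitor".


Word: "visitor"
Morphemes: visit | -or
Each morpheme carries meaning
= 2 morphemes


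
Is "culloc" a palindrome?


Word: "culloc"
Reversed: "colluc"
Forward == Backward? culloc != colluc
Palindrome = No


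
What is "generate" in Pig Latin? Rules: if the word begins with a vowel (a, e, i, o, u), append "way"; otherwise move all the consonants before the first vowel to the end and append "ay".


Word: "generate"
Starts with consonant(s) → move to end, add 'ay'
Consonant cluster: "g"
Pig Latin = "enerategay"


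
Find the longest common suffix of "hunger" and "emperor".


Word 1: "hunger"
Word 2: "emperor"
Comparing from end:
  Pos -1: 'r' == 'r'
  Pos -2: 'e' != 'o' (stop)
LCS = "r" (length 1)


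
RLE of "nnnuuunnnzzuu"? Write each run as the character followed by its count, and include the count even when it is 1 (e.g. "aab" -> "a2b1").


String: "nnnuuunnnzzuu"
Scanning for consecutive runs:
  'n' x 3
  'u' x 3
  'n' x 3
  'z' x 2
  'u' x 2
RLE = "n3u3n3z2u2"


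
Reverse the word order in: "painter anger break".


Original: "painter anger break"
Words (1..n): painter | anger | break
Reversed (n..1): break | anger | painter
Result = "break anger painter"


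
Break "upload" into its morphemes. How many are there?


Word: "upload"
Morphemes: up- / load
Each morpheme carries meaning
= 2 morphemes


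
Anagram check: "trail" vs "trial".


Word 1: "trail" → sorted: ailrt
Word 2: "trial" → sorted: ailrt
Same letters? ailrt == ailrt
Anagram = Yes


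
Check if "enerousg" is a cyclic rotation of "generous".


Word: "generous", Candidate: "enerousg"
Method: check if candidate is substring of word+word
"generousgenerous" contains "enerousg"? Yes
Is rotation = Yes


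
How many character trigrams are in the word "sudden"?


Word: "sudden" (length 6)
Number of 3-grams = length - 3 + 1 = 6 - 3 + 1
= 4


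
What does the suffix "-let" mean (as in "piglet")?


Suffix: -let
As in: piglet -> pig + -let
Meaning = small


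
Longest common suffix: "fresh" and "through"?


Word 1: "fresh"
Word 2: "through"
Comparing from end:
  Pos -1: 'h' == 'h'
  Pos -2: 's' != 'g' (stop)
LCS = "h" (length 1)


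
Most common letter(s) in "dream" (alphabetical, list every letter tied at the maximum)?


Word: "dream"
Letter counts:
  'a': 1
  'd': 1
  'e': 1
  'm': 1
  'r': 1
Maximum count = 1
Most frequent = 'a', 'd', 'e', 'm', 'r' (1 time each)


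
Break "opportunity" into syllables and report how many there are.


Word: "opportunity"
Syllable breakdown: op-por-tu-ni-ty
Counting: 5 parts
= 5 syllables


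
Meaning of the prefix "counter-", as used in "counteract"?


Prefix: counter-
Example: counteract = counter- + act
Meaning = against / opposite


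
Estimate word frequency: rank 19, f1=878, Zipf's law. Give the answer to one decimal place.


Zipf's law: f(r) = f(1) / r
f(1) = 878
f(19) = 878 / 19
= 46.2 occurrences


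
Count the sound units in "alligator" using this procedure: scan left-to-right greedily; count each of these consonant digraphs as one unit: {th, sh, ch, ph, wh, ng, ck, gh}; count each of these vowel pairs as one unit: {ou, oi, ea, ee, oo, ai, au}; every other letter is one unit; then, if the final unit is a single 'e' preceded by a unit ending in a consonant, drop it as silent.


Word: "alligator" (9 letters)
Left-to-right scan:
  (1) 'a' (letter)
  (2) 'l' (letter)
  (3) 'l' (letter)
  (4) 'i' (letter)
  (5) 'g' (letter)
  (6) 'a' (letter)
  (7) 't' (letter)
  (8) 'o' (letter)
  (9) 'r' (letter)
Units from scan: 9
Sound units = 9 units


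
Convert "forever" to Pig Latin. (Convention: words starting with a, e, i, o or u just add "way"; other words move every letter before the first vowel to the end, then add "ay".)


Word: "forever"
Starts with consonant(s) → move to end, add 'ay'
Consonant cluster: "f"
Pig Latin = "oreverfay"


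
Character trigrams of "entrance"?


Word: "entrance" (length 8)
Number of trigrams = 8 - 3 + 1 = 6
  Position 0: "ent"
  Position 1: "ntr"
  Position 2: "tra"
  Position 3: "ran"
  Position 4: "anc"
  Position 5: "nce"
Trigrams = "ent", "ntr", "tra", "ran", "anc", "nce"


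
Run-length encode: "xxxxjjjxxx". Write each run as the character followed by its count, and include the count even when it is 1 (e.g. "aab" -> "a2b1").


String: "xxxxjjjxxx"
Scanning for consecutive runs:
  'x' x 4
  'j' x 3
  'x' x 3
RLE = "x4j3x3"


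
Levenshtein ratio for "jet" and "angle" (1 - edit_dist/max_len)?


Word 1: "jet" (length 3)
Word 2: "angle" (length 5)
One optimal edit sequence:
  1. insert 'a'  (+1)
  2. insert 'n'  (+1)
  3. substitute 'j' -> 'g'  (+1)
  4. substitute 'e' -> 'l'  (+1)
  5. substitute 't' -> 'e'  (+1)
Edit distance = 5
Max length = max(3, 5) = 5
Similarity = 1 - 5/5
= 0.0000


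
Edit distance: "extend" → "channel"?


Word 1: "extend" (length 6)
Word 2: "channel" (length 7)
One optimal edit sequence (insert/delete/substitute each cost 1):
  1. substitute 'e' -> 'c'  (+1)
  2. substitute 'x' -> 'h'  (+1)
  3. substitute 't' -> 'a'  (+1)
  4. substitute 'e' -> 'n'  (+1)
  5. keep 'n'
  6. insert 'e'  (+1)
  7. substitute 'd' -> 'l'  (+1)
Total edit operations: 6
Edit distance = 6


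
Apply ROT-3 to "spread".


Word: "spread"
Shift: 3
Each letter → (letter + shift) mod 26:
  's' (18) + 3 = 21 → 'v'
  'p' (15) + 3 = 18 → 's'
  'r' (17) + 3 = 20 → 'u'
  'e' (4) + 3 = 7 → 'h'
  'a' (0) + 3 = 3 → 'd'
  'd' (3) + 3 = 6 → 'g'
Result = "vsuhdg"


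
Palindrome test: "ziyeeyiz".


Word: "ziyeeyiz"
Reversed: "ziyeeyiz"
Forward == Backward? ziyeeyiz == ziyeeyiz
Palindrome = Yes


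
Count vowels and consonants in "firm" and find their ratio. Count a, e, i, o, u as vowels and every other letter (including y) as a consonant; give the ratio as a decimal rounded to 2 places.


Word: "firm"
Vowels (a,e,i,o,u): 1
Consonants: 3
Ratio = 1/3
= 0.33


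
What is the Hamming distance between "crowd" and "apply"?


Comparing character by character (same length = 5):
  Pos 0: 'c' vs 'a' !=
  Pos 1: 'r' vs 'p' !=
  Pos 2: 'o' vs 'p' !=
  Pos 3: 'w' vs 'l' !=
  Pos 4: 'd' vs 'y' !=
Hamming distance = 5


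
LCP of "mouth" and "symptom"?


Word 1: "mouth"
Word 2: "symptom"
Comparing from start:
  Pos 0: 'm' != 's' (stop)
LCP = "" (length 0)


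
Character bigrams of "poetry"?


Word: "poetry" (length 6)
Number of bigrams = 6 - 2 + 1 = 5
  Position 0: "po"
  Position 1: "oe"
  Position 2: "et"
  Position 3: "tr"
  Position 4: "ry"
Bigrams = "po", "oe", "et", "tr", "ry"


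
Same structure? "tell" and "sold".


Pattern of "tell": [0, 1, 2, 2]
Pattern of "sold": [0, 1, 2, 3]
Patterns do not match
Same pattern = No


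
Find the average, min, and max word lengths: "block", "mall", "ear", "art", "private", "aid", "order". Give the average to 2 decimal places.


Lengths: "block"=5, "mall"=4, "ear"=3, "art"=3, "private"=7, "aid"=3, "order"=5
Sum = 30, Count = 7
Average = 30/7 = 4.29
= avg=4.29, min=3, max=7


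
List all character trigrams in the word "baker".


Word: "baker" (length 5)
Number of trigrams = 5 - 3 + 1 = 3
  Position 0: "bak"
  Position 1: "ake"
  Position 2: "ker"
Trigrams = "bak", "ake", "ker"


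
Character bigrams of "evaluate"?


Word: "evaluate" (length 8)
Number of bigrams = 8 - 2 + 1 = 7
  Position 0: "ev"
  Position 1: "va"
  Position 2: "al"
  Position 3: "lu"
  Position 4: "ua"
  Position 5: "at"
  Position 6: "te"
Bigrams = "ev", "va", "al", "lu", "ua", "at", "te"


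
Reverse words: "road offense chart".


Original: "road offense chart"
Words (1..n): road | offense | chart
Reversed (n..1): chart | offense | road
Result = "chart offense road"


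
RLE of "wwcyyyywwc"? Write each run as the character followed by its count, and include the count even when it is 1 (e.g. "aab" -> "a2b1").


String: "wwcyyyywwc"
Scanning for consecutive runs:
  'w' x 2
  'c' x 1
  'y' x 4
  'w' x 2
  'c' x 1
RLE = "w2c1y4w2c1"


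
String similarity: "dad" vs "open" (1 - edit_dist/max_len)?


Word 1: "dad" (length 3)
Word 2: "open" (length 4)
One optimal edit sequence:
  1. insert 'o'  (+1)
  2. substitute 'd' -> 'p'  (+1)
  3. substitute 'a' -> 'e'  (+1)
  4. substitute 'd' -> 'n'  (+1)
Edit distance = 4
Max length = max(3, 4) = 4
Similarity = 1 - 4/4
= 0.0000


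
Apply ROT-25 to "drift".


Word: "drift"
Shift: 25
Each letter → (letter + shift) mod 26:
  'd' (3) + 25 = 2 → 'c'
  'r' (17) + 25 = 16 → 'q'
  'i' (8) + 25 = 7 → 'h'
  'f' (5) + 25 = 4 → 'e'
  't' (19) + 25 = 18 → 's'
Result = "cqhes"


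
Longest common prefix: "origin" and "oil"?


Word 1: "origin"
Word 2: "oil"
Comparing from start:
  Pos 0: 'o' == 'o'
  Pos 1: 'r' != 'i' (stop)
LCP = "o" (length 1)


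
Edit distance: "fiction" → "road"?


Word 1: "fiction" (length 7)
Word 2: "road" (length 4)
One optimal edit sequence (insert/delete/substitute each cost 1):
  1. delete 'f'  (+1)
  2. delete 'i'  (+1)
  3. delete 'c'  (+1)
  4. substitute 't' -> 'r'  (+1)
  5. substitute 'i' -> 'o'  (+1)
  6. substitute 'o' -> 'a'  (+1)
  7. substitute 'n' -> 'd'  (+1)
Total edit operations: 7
Edit distance = 7


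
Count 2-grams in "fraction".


Word: "fraction" (length 8)
Number of 2-grams = length - 2 + 1 = 8 - 2 + 1
= 7


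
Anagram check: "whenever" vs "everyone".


Word 1: "whenever" → sorted: eeehnrvw
Word 2: "everyone" → sorted: eeenorvy
Same letters? eeehnrvw != eeenorvy
Anagram = No


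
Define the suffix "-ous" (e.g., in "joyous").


Suffix: -ous
Example: joyous = joy + -ous
Meaning = having quality of


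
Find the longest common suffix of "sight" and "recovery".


Word 1: "sight"
Word 2: "recovery"
Comparing from end:
  Pos -1: 't' != 'y' (stop)
LCS = "" (length 0)


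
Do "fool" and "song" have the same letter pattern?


Pattern of "fool": [0, 1, 1, 2]
Pattern of "song": [0, 1, 2, 3]
Patterns do not match
Same pattern = No


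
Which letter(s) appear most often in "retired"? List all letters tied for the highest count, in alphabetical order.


Word: "retired"
Letter counts:
  'd': 1
  'e': 2
  'i': 1
  'r': 2
  't': 1
Maximum count = 2
Most frequent = 'e', 'r' (2 times each)


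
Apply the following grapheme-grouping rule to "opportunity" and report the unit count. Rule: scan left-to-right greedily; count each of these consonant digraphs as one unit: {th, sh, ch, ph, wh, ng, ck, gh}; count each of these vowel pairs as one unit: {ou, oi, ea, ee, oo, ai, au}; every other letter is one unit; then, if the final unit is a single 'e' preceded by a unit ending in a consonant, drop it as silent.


Word: "opportunity" (11 letters)
Left-to-right scan:
  1. 'o' (letter)
  2. 'p' (letter)
  3. 'p' (letter)
  4. 'o' (letter)
  5. 'r' (letter)
  6. 't' (letter)
  7. 'u' (letter)
  8. 'n' (letter)
  9. 'i' (letter)
  10. 't' (letter)
  11. 'y' (letter)
Units from scan: 11
Sound units = 11 units


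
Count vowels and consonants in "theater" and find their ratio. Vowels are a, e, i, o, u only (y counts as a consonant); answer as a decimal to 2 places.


Word: "theater"
Vowels (a,e,i,o,u): 3
Consonants: 4
Ratio = 3/4
= 0.75


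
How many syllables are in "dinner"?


Word: "dinner"
Syllable breakdown: din-ner
Counting: 2 parts
= 2 syllables


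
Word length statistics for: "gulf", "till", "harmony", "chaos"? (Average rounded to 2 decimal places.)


Lengths: "gulf"=4, "till"=4, "harmony"=7, "chaos"=5
Sum = 20, Count = 4
Average = 20/4 = 5.00
= avg=5.00, min=4, max=7


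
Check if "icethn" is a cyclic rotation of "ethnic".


Word: "ethnic", Candidate: "icethn"
Method: check if candidate is substring of word+word
"ethnicethnic" contains "icethn"? Yes
Is rotation = Yes


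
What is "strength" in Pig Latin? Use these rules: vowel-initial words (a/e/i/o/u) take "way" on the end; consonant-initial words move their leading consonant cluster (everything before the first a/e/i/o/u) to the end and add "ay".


Word: "strength"
Starts with consonant(s) → move to end, add 'ay'
Consonant cluster: "str"
Pig Latin = "engthstray"


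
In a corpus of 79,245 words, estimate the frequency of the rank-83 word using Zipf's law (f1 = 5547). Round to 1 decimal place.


Zipf's law: f(r) = f(1) / r
f(1) = 5547
f(83) = 5547 / 83
= 66.8 occurrences


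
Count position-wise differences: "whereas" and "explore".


Comparing character by character (same length = 7):
  Pos 0: 'w' vs 'e' !=
  Pos 1: 'h' vs 'x' !=
  Pos 2: 'e' vs 'p' !=
  Pos 3: 'r' vs 'l' !=
  Pos 4: 'e' vs 'o' !=
  Pos 5: 'a' vs 'r' !=
  Pos 6: 's' vs 'e' !=
Hamming distance = 7


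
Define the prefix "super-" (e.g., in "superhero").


Prefix: super-
Example: superhero = super- + hero
Meaning = above / beyond


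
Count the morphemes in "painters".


Word: "painters"
Morphemes: paint / -er / -s
Each morpheme carries meaning
= 3 morphemes


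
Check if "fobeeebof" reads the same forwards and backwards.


Word: "fobeeebof"
Reversed: "fobeeebof"
Forward == Backward? fobeeebof == fobeeebof
Palindrome = Yes


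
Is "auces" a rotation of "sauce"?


Word: "sauce", Candidate: "auces"
Method: check if candidate is substring of word+word
"saucesauce" contains "auces"? Yes
Is rotation = Yes


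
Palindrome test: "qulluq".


Word: "qulluq"
Reversed: "qulluq"
Forward == Backward? qulluq == qulluq
Palindrome = Yes


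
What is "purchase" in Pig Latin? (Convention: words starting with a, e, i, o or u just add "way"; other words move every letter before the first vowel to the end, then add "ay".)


Word: "purchase"
Starts with consonant(s) → move to end, add 'ay'
Consonant cluster: "p"
Pig Latin = "urchasepay"


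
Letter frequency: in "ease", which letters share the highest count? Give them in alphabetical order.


Word: "ease"
Letter counts:
  'a': 1
  'e': 2
  's': 1
Maximum count = 2
Most frequent = 'e' (2 times each)


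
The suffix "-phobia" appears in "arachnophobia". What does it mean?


Suffix: -phobia
Example: arachnophobia (arachno- + -phobia)
Meaning = fear of


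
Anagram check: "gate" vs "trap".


Word 1: "gate" → sorted: aegt
Word 2: "trap" → sorted: aprt
Same letters? aegt != aprt
Anagram = No


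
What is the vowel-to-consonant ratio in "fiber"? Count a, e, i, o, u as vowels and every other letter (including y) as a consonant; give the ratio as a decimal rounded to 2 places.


Word: "fiber"
Vowels (a,e,i,o,u): 2
Consonants: 3
Ratio = 2/3
= 0.67


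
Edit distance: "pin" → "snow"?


Word 1: "pin" (length 3)
Word 2: "snow" (length 4)
One optimal edit sequence (insert/delete/substitute each cost 1):
  1. insert 's'  (+1)
  2. substitute 'p' -> 'n'  (+1)
  3. substitute 'i' -> 'o'  (+1)
  4. substitute 'n' -> 'w'  (+1)
Total edit operations: 4
Edit distance = 4


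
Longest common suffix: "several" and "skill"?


Word 1: "several"
Word 2: "skill"
Comparing from end:
  Pos -1: 'l' == 'l'
  Pos -2: 'a' != 'l' (stop)
LCS = "l" (length 1)


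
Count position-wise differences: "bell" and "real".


Comparing character by character (same length = 4):
  Pos 0: 'b' vs 'r' !=
  Pos 1: 'e' vs 'e' =
  Pos 2: 'l' vs 'a' !=
  Pos 3: 'l' vs 'l' =
Hamming distance = 2


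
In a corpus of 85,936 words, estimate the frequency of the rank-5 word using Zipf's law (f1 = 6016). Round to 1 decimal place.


Zipf's law: f(r) = f(1) / r
f(1) = 6016
f(5) = 6016 / 5
= 1203.2 occurrences


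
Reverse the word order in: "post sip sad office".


Original: "post sip sad office"
Words (1..n): post | sip | sad | office
Reversed (n..1): office | sad | sip | post
Result = "office sad sip post"


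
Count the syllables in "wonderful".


Word: "wonderful"
Syllable breakdown: won · der · ful
Counting: 3 parts
= 3 syllables


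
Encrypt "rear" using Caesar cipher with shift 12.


Word: "rear"
Shift: 12
Each letter → (letter + shift) mod 26:
  'r' (17) + 12 = 3 → 'd'
  'e' (4) + 12 = 16 → 'q'
  'a' (0) + 12 = 12 → 'm'
  'r' (17) + 12 = 3 → 'd'
Result = "dqmd"


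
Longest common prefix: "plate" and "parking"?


Word 1: "plate"
Word 2: "parking"
Comparing from start:
  Pos 0: 'p' == 'p'
  Pos 1: 'l' != 'a' (stop)
LCP = "p" (length 1)


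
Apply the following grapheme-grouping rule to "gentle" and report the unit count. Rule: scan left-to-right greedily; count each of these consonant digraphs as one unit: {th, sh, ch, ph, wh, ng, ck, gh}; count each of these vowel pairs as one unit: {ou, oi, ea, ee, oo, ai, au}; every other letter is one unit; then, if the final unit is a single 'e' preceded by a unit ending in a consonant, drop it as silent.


Word: "gentle" (6 letters)
Left-to-right scan:
  (1) 'g' (letter)
  (2) 'e' (letter)
  (3) 'n' (letter)
  (4) 't' (letter)
  (5) 'l' (letter)
  (6) 'e' (letter)
Units from scan: 6
Final unit is 'e' after a consonant -> drop as silent (-1)
Sound units = 5 units


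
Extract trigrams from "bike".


Word: "bike" (length 4)
Number of trigrams = 4 - 3 + 1 = 2
  Position 0: "bik"
  Position 1: "ike"
Trigrams = "bik", "ike"


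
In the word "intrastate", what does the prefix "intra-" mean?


Prefix: intra-
Example: intrastate = intra- + state
Meaning = within


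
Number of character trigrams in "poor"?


Word: "poor" (length 4)
Number of 3-grams = length - 3 + 1 = 4 - 3 + 1
= 2


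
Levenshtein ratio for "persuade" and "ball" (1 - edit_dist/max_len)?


Word 1: "persuade" (length 8)
Word 2: "ball" (length 4)
One optimal edit sequence:
  1. delete 'p'  (+1)
  2. delete 'e'  (+1)
  3. delete 'r'  (+1)
  4. delete 's'  (+1)
  5. substitute 'u' -> 'b'  (+1)
  6. keep 'a'
  7. substitute 'd' -> 'l'  (+1)
  8. substitute 'e' -> 'l'  (+1)
Edit distance = 7
Max length = max(8, 4) = 8
Similarity = 1 - 7/8
= 0.1250


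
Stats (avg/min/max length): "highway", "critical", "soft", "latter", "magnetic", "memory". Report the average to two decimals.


Lengths: "highway"=7, "critical"=8, "soft"=4, "latter"=6, "magnetic"=8, "memory"=6
Sum = 39, Count = 6
Average = 39/6 = 6.50
= avg=6.50, min=4, max=8


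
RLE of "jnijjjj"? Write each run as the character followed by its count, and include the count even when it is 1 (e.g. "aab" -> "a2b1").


String: "jnijjjj"
Scanning for consecutive runs:
  'j' x 1
  'n' x 1
  'i' x 1
  'j' x 4
RLE = "j1n1i1j4"


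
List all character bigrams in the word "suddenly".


Word: "suddenly" (length 8)
Number of bigrams = 8 - 2 + 1 = 7
  Position 0: "su"
  Position 1: "ud"
  Position 2: "dd"
  Position 3: "de"
  Position 4: "en"
  Position 5: "nl"
  Position 6: "ly"
Bigrams = "su", "ud", "dd", "de", "en", "nl", "ly"


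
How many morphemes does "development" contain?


Word: "development"
Morphemes: develop | -ment
Each morpheme carries meaning
= 2 morphemes


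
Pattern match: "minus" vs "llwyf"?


Pattern of "minus": [0, 1, 2, 3, 4]
Pattern of "llwyf": [0, 0, 1, 2, 3]
Patterns do not match
Same pattern = No


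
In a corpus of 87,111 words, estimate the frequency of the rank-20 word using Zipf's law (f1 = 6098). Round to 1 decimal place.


Zipf's law: f(r) = f(1) / r
f(1) = 6098
f(20) = 6098 / 20
= 304.9 occurrences


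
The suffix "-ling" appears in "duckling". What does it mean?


Suffix: -ling
Example: duckling = duck + -ling
Meaning = small / young


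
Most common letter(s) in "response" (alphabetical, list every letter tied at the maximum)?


Word: "response"
Letter counts:
  'e': 2
  'n': 1
  'o': 1
  'p': 1
  'r': 1
  's': 2
Maximum count = 2
Most frequent = 'e', 's' (2 times each)


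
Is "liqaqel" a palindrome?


Word: "liqaqel"
Reversed: "leqaqil"
Forward == Backward? liqaqel != leqaqil
Palindrome = No


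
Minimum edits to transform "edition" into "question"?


Word 1: "edition" (length 7)
Word 2: "question" (length 8)
One optimal edit sequence (insert/delete/substitute each cost 1):
  1. insert 'q'  (+1)
  2. substitute 'e' -> 'u'  (+1)
  3. substitute 'd' -> 'e'  (+1)
  4. substitute 'i' -> 's'  (+1)
  5. keep 't'
  6. keep 'i'
  7. keep 'o'
  8. keep 'n'
Total edit operations: 4
Edit distance = 4


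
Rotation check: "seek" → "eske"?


Word: "seek", Candidate: "eske"
Method: check if candidate is substring of word+word
"seekseek" contains "eske"? No
Is rotation = No


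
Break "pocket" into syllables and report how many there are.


Word: "pocket"
Syllable breakdown: pock | et
Counting: 2 parts
= 2 syllables


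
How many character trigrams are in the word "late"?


Word: "late" (length 4)
Number of 3-grams = length - 3 + 1 = 4 - 3 + 1
= 2


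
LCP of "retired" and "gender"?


Word 1: "retired"
Word 2: "gender"
Comparing from start:
  Pos 0: 'r' != 'g' (stop)
LCP = "" (length 0)


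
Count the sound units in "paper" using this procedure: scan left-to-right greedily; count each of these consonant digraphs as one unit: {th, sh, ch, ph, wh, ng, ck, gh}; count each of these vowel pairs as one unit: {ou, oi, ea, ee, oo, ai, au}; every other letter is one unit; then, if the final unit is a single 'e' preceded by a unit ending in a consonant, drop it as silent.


Word: "paper" (5 letters)
Left-to-right scan:
  1. 'p' (letter)
  2. 'a' (letter)
  3. 'p' (letter)
  4. 'e' (letter)
  5. 'r' (letter)
Units from scan: 5
Sound units = 5 units


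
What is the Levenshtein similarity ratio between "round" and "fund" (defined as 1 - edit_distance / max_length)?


Word 1: "round" (length 5)
Word 2: "fund" (length 4)
One optimal edit sequence:
  1. delete 'r'  (+1)
  2. substitute 'o' -> 'f'  (+1)
  3. keep 'u'
  4. keep 'n'
  5. keep 'd'
Edit distance = 2
Max length = max(5, 4) = 5
Similarity = 1 - 2/5
= 0.6000


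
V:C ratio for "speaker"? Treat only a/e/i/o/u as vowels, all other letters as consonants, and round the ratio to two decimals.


Word: "speaker"
Vowels (a,e,i,o,u): 3
Consonants: 4
Ratio = 3/4
= 0.75


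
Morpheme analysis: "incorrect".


Word: "incorrect"
Morphemes: in- + correct
Each morpheme carries meaning
= 2 morphemes


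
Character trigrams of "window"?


Word: "window" (length 6)
Number of trigrams = 6 - 3 + 1 = 4
  Position 0: "win"
  Position 1: "ind"
  Position 2: "ndo"
  Position 3: "dow"
Trigrams = "win", "ind", "ndo", "dow"


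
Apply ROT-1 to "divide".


Word: "divide"
Shift: 1
Each letter → (letter + shift) mod 26:
  'd' (3) + 1 = 4 → 'e'
  'i' (8) + 1 = 9 → 'j'
  'v' (21) + 1 = 22 → 'w'
  'i' (8) + 1 = 9 → 'j'
  'd' (3) + 1 = 4 → 'e'
  'e' (4) + 1 = 5 → 'f'
Result = "ejwjef"


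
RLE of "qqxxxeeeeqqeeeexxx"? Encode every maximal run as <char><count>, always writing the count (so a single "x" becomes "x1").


String: "qqxxxeeeeqqeeeexxx"
Scanning for consecutive runs:
  'q' x 2
  'x' x 3
  'e' x 4
  'q' x 2
  'e' x 4
  'x' x 3
RLE = "q2x3e4q2e4x3"


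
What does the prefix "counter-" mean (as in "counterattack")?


Prefix: counter-
As in: counterattack -> counter- + attack
Meaning = against / opposite


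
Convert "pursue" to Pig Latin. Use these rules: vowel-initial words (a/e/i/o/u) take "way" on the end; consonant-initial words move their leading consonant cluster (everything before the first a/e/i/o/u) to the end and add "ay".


Word: "pursue"
Starts with consonant(s) → move to end, add 'ay'
Consonant cluster: "p"
Pig Latin = "ursuepay"


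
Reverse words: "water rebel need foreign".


Original: "water rebel need foreign"
Words (1..n): water | rebel | need | foreign
Reversed (n..1): foreign | need | rebel | water
Result = "foreign need rebel water"


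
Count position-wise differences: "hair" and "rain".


Comparing character by character (same length = 4):
  Pos 0: 'h' vs 'r' !=
  Pos 1: 'a' vs 'a' =
  Pos 2: 'i' vs 'i' =
  Pos 3: 'r' vs 'n' !=
Hamming distance = 2
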